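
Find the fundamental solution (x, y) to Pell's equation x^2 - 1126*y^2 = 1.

First expand sqrt(1126) as a continued fraction. With x_i = (sqrt(1126) + m_i)/d_i and (m_0, d_0) = (0, 1): a_0 = floor(sqrt(1126)) = 33, since 33^2 = 1089 <= 1126 < 1156 = 34^2.
Iterate m_{i+1} = d_i*a_i - m_i, d_{i+1} = (1126 - m_{i+1}^2)/d_i, a_{i+1} = floor((a_0 + m_{i+1})/d_{i+1}):
  m_1 = 1*33 - 0 = 33, d_1 = (1126 - 33^2)/1 = 37/1 = 37, a_1 = floor((33 + 33)/37) = 1.
  m_2 = 37*1 - 33 = 4, d_2 = (1126 - 4^2)/37 = 1110/37 = 30, a_2 = floor((33 + 4)/30) = 1.
  m_3 = 30*1 - 4 = 26, d_3 = (1126 - 26^2)/30 = 450/30 = 15, a_3 = floor((33 + 26)/15) = 3.
  m_4 = 15*3 - 26 = 19, d_4 = (1126 - 19^2)/15 = 765/15 = 51, a_4 = floor((33 + 19)/51) = 1.
  m_5 = 51*1 - 19 = 32, d_5 = (1126 - 32^2)/51 = 102/51 = 2, a_5 = floor((33 + 32)/2) = 32.
  m_6 = 2*32 - 32 = 32, d_6 = (1126 - 32^2)/2 = 102/2 = 51, a_6 = floor((33 + 32)/51) = 1.
  m_7 = 51*1 - 32 = 19, d_7 = (1126 - 19^2)/51 = 765/51 = 15, a_7 = floor((33 + 19)/15) = 3.
  m_8 = 15*3 - 19 = 26, d_8 = (1126 - 26^2)/15 = 450/15 = 30, a_8 = floor((33 + 26)/30) = 1.
  m_9 = 30*1 - 26 = 4, d_9 = (1126 - 4^2)/30 = 1110/30 = 37, a_9 = floor((33 + 4)/37) = 1.
  m_10 = 37*1 - 4 = 33, d_10 = (1126 - 33^2)/37 = 37/37 = 1, a_10 = floor((33 + 33)/1) = 66.
  m_11 = 1*66 - 33 = 33, d_11 = (1126 - 33^2)/1 = 37/1 = 37: (m_11, d_11) = (m_1, d_1) = (33, 37), so from here the quotients repeat a_1, ..., a_10; the period length is 10.
So sqrt(1126) = [33; (1, 1, 3, 1, 32, 1, 3, 1, 1, 66)] with period length k = 10.
k is even, so the fundamental solution of x^2 - 1126y^2 = 1 is (p_{k-1}, q_{k-1}) = (p_9, q_9); compute convergents through index 9.
Convergents (p_i = a_i*p_{i-1} + p_{i-2}, q_i = a_i*q_{i-1} + q_{i-2} with p_{-2}=0, p_{-1}=1, q_{-2}=1, q_{-1}=0):
  i=0: a_0=33, p_0 = 33*1 + 0 = 33, q_0 = 33*0 + 1 = 1.
  i=1: a_1=1, p_1 = 1*33 + 1 = 34, q_1 = 1*1 + 0 = 1.
  i=2: a_2=1, p_2 = 1*34 + 33 = 67, q_2 = 1*1 + 1 = 2.
  i=3: a_3=3, p_3 = 3*67 + 34 = 235, q_3 = 3*2 + 1 = 7.
  i=4: a_4=1, p_4 = 1*235 + 67 = 302, q_4 = 1*7 + 2 = 9.
  i=5: a_5=32, p_5 = 32*302 + 235 = 9899, q_5 = 32*9 + 7 = 295.
  i=6: a_6=1, p_6 = 1*9899 + 302 = 10201, q_6 = 1*295 + 9 = 304.
  i=7: a_7=3, p_7 = 3*10201 + 9899 = 40502, q_7 = 3*304 + 295 = 1207.
  i=8: a_8=1, p_8 = 1*40502 + 10201 = 50703, q_8 = 1*1207 + 304 = 1511.
  i=9: a_9=1, p_9 = 1*50703 + 40502 = 91205, q_9 = 1*1511 + 1207 = 2718.
Check: 91205^2 - 1126*2718^2 = 8318352025 - 8318352024 = 1, so (x, y) = (91205, 2718) solves the equation, and by the theorem it is the least positive solution.

(x, y) = (91205, 2718)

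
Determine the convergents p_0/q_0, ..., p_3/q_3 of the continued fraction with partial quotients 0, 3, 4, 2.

0/1, 1/3, 4/13, 9/29

Using the convergent recurrence p_i = a_i*p_{i-1} + p_{i-2}, q_i = a_i*q_{i-1} + q_{i-2} with p_{-2}=0, p_{-1}=1, q_{-2}=1, q_{-1}=0:
  i=0: a_0=0, p_0 = 0*1 + 0 = 0, q_0 = 0*0 + 1 = 1.
  i=1: a_1=3, p_1 = 3*0 + 1 = 1, q_1 = 3*1 + 0 = 3.
  i=2: a_2=4, p_2 = 4*1 + 0 = 4, q_2 = 4*3 + 1 = 13.
  i=3: a_3=2, p_3 = 2*4 + 1 = 9, q_3 = 2*13 + 3 = 29.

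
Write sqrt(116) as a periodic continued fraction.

Write x_i = (sqrt(116) + m_i)/d_i with (m_0, d_0) = (0, 1). a_0 = floor(sqrt(116)) = 10, since 10^2 = 100 <= 116 < 121 = 11^2.
Iterate m_{i+1} = d_i*a_i - m_i, d_{i+1} = (116 - m_{i+1}^2)/d_i, a_{i+1} = floor((a_0 + m_{i+1})/d_{i+1}):
  m_1 = 1*10 - 0 = 10, d_1 = (116 - 10^2)/1 = 16/1 = 16, a_1 = floor((10 + 10)/16) = 1.
  m_2 = 16*1 - 10 = 6, d_2 = (116 - 6^2)/16 = 80/16 = 5, a_2 = floor((10 + 6)/5) = 3.
  m_3 = 5*3 - 6 = 9, d_3 = (116 - 9^2)/5 = 35/5 = 7, a_3 = floor((10 + 9)/7) = 2.
  m_4 = 7*2 - 9 = 5, d_4 = (116 - 5^2)/7 = 91/7 = 13, a_4 = floor((10 + 5)/13) = 1.
  m_5 = 13*1 - 5 = 8, d_5 = (116 - 8^2)/13 = 52/13 = 4, a_5 = floor((10 + 8)/4) = 4.
  m_6 = 4*4 - 8 = 8, d_6 = (116 - 8^2)/4 = 52/4 = 13, a_6 = floor((10 + 8)/13) = 1.
  m_7 = 13*1 - 8 = 5, d_7 = (116 - 5^2)/13 = 91/13 = 7, a_7 = floor((10 + 5)/7) = 2.
  m_8 = 7*2 - 5 = 9, d_8 = (116 - 9^2)/7 = 35/7 = 5, a_8 = floor((10 + 9)/5) = 3.
  m_9 = 5*3 - 9 = 6, d_9 = (116 - 6^2)/5 = 80/5 = 16, a_9 = floor((10 + 6)/16) = 1.
  m_10 = 16*1 - 6 = 10, d_10 = (116 - 10^2)/16 = 16/16 = 1, a_10 = floor((10 + 10)/1) = 20.
  m_11 = 1*20 - 10 = 10, d_11 = (116 - 10^2)/1 = 16/1 = 16: (m_11, d_11) = (m_1, d_1) = (10, 16), so from here the quotients repeat a_1, ..., a_10; the period length is 10.
Hence the expansion of sqrt(116) is a_0 = 10 followed by the repeating block 1, 3, 2, 1, 4, 1, 2, 3, 1, 20 (period 10).

[10; (1, 3, 2, 1, 4, 1, 2, 3, 1, 20)]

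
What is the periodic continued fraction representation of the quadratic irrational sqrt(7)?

Write x_i = (sqrt(7) + m_i)/d_i with (m_0, d_0) = (0, 1). a_0 = floor(sqrt(7)) = 2, since 2^2 = 4 <= 7 < 9 = 3^2.
Iterate m_{i+1} = d_i*a_i - m_i, d_{i+1} = (7 - m_{i+1}^2)/d_i, a_{i+1} = floor((a_0 + m_{i+1})/d_{i+1}):
  m_1 = 1*2 - 0 = 2, d_1 = (7 - 2^2)/1 = 3/1 = 3, a_1 = floor((2 + 2)/3) = 1.
  m_2 = 3*1 - 2 = 1, d_2 = (7 - 1^2)/3 = 6/3 = 2, a_2 = floor((2 + 1)/2) = 1.
  m_3 = 2*1 - 1 = 1, d_3 = (7 - 1^2)/2 = 6/2 = 3, a_3 = floor((2 + 1)/3) = 1.
  m_4 = 3*1 - 1 = 2, d_4 = (7 - 2^2)/3 = 3/3 = 1, a_4 = floor((2 + 2)/1) = 4.
  m_5 = 1*4 - 2 = 2, d_5 = (7 - 2^2)/1 = 3/1 = 3: (m_5, d_5) = (m_1, d_1) = (2, 3), so from here the quotients repeat a_1, ..., a_4; the period length is 4.
Hence the expansion of sqrt(7) is a_0 = 2 followed by the repeating block 1, 1, 1, 4 (period 4).

[2; (1, 1, 1, 4)]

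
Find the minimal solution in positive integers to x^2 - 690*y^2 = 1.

First expand sqrt(690) as a continued fraction. With x_i = (sqrt(690) + m_i)/d_i and (m_0, d_0) = (0, 1): a_0 = floor(sqrt(690)) = 26, since 26^2 = 676 <= 690 < 729 = 27^2.
Iterate m_{i+1} = d_i*a_i - m_i, d_{i+1} = (690 - m_{i+1}^2)/d_i, a_{i+1} = floor((a_0 + m_{i+1})/d_{i+1}):
  m_1 = 1*26 - 0 = 26, d_1 = (690 - 26^2)/1 = 14/1 = 14, a_1 = floor((26 + 26)/14) = 3.
  m_2 = 14*3 - 26 = 16, d_2 = (690 - 16^2)/14 = 434/14 = 31, a_2 = floor((26 + 16)/31) = 1.
  m_3 = 31*1 - 16 = 15, d_3 = (690 - 15^2)/31 = 465/31 = 15, a_3 = floor((26 + 15)/15) = 2.
  m_4 = 15*2 - 15 = 15, d_4 = (690 - 15^2)/15 = 465/15 = 31, a_4 = floor((26 + 15)/31) = 1.
  m_5 = 31*1 - 15 = 16, d_5 = (690 - 16^2)/31 = 434/31 = 14, a_5 = floor((26 + 16)/14) = 3.
  m_6 = 14*3 - 16 = 26, d_6 = (690 - 26^2)/14 = 14/14 = 1, a_6 = floor((26 + 26)/1) = 52.
  m_7 = 1*52 - 26 = 26, d_7 = (690 - 26^2)/1 = 14/1 = 14: (m_7, d_7) = (m_1, d_1) = (26, 14), so from here the quotients repeat a_1, ..., a_6; the period length is 6.
So sqrt(690) = [26; (3, 1, 2, 1, 3, 52)] with period length k = 6.
k is even, so the fundamental solution of x^2 - 690y^2 = 1 is (p_{k-1}, q_{k-1}) = (p_5, q_5); compute convergents through index 5.
Convergents (p_i = a_i*p_{i-1} + p_{i-2}, q_i = a_i*q_{i-1} + q_{i-2} with p_{-2}=0, p_{-1}=1, q_{-2}=1, q_{-1}=0):
  i=0: a_0=26, p_0 = 26*1 + 0 = 26, q_0 = 26*0 + 1 = 1.
  i=1: a_1=3, p_1 = 3*26 + 1 = 79, q_1 = 3*1 + 0 = 3.
  i=2: a_2=1, p_2 = 1*79 + 26 = 105, q_2 = 1*3 + 1 = 4.
  i=3: a_3=2, p_3 = 2*105 + 79 = 289, q_3 = 2*4 + 3 = 11.
  i=4: a_4=1, p_4 = 1*289 + 105 = 394, q_4 = 1*11 + 4 = 15.
  i=5: a_5=3, p_5 = 3*394 + 289 = 1471, q_5 = 3*15 + 11 = 56.
Check: 1471^2 - 690*56^2 = 2163841 - 2163840 = 1, so (x, y) = (1471, 56) solves the equation, and by the theorem it is the least positive solution.

(x, y) = (1471, 56)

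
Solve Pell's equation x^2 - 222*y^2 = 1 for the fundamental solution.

(x, y) = (149, 10)

First expand sqrt(222) as a continued fraction. With x_i = (sqrt(222) + m_i)/d_i and (m_0, d_0) = (0, 1): a_0 = floor(sqrt(222)) = 14, since 14^2 = 196 <= 222 < 225 = 15^2.
Iterate m_{i+1} = d_i*a_i - m_i, d_{i+1} = (222 - m_{i+1}^2)/d_i, a_{i+1} = floor((a_0 + m_{i+1})/d_{i+1}):
  m_1 = 1*14 - 0 = 14, d_1 = (222 - 14^2)/1 = 26/1 = 26, a_1 = floor((14 + 14)/26) = 1.
  m_2 = 26*1 - 14 = 12, d_2 = (222 - 12^2)/26 = 78/26 = 3, a_2 = floor((14 + 12)/3) = 8.
  m_3 = 3*8 - 12 = 12, d_3 = (222 - 12^2)/3 = 78/3 = 26, a_3 = floor((14 + 12)/26) = 1.
  m_4 = 26*1 - 12 = 14, d_4 = (222 - 14^2)/26 = 26/26 = 1, a_4 = floor((14 + 14)/1) = 28.
  m_5 = 1*28 - 14 = 14, d_5 = (222 - 14^2)/1 = 26/1 = 26: (m_5, d_5) = (m_1, d_1) = (14, 26), so from here the quotients repeat a_1, ..., a_4; the period length is 4.
So sqrt(222) = [14; (1, 8, 1, 28)] with period length k = 4.
k is even, so the fundamental solution of x^2 - 222y^2 = 1 is (p_{k-1}, q_{k-1}) = (p_3, q_3); compute convergents through index 3.
Convergents (p_i = a_i*p_{i-1} + p_{i-2}, q_i = a_i*q_{i-1} + q_{i-2} with p_{-2}=0, p_{-1}=1, q_{-2}=1, q_{-1}=0):
  i=0: a_0=14, p_0 = 14*1 + 0 = 14, q_0 = 14*0 + 1 = 1.
  i=1: a_1=1, p_1 = 1*14 + 1 = 15, q_1 = 1*1 + 0 = 1.
  i=2: a_2=8, p_2 = 8*15 + 14 = 134, q_2 = 8*1 + 1 = 9.
  i=3: a_3=1, p_3 = 1*134 + 15 = 149, q_3 = 1*9 + 1 = 10.
Check: 149^2 - 222*10^2 = 22201 - 22200 = 1, so (x, y) = (149, 10) solves the equation, and by the theorem it is the least positive solution.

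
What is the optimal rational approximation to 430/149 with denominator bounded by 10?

Expand x = 430/149 as a continued fraction with the Euclidean algorithm:
  430 = 2*149 + 132, so a_0 = 2.
  149 = 1*132 + 17, so a_1 = 1.
  132 = 7*17 + 13, so a_2 = 7.
  17 = 1*13 + 4, so a_3 = 1.
  13 = 3*4 + 1, so a_4 = 3.
  4 = 4*1 + 0, so a_5 = 4.
so x = [2; 1, 7, 1, 3, 4].
Convergents (p_i = a_i*p_{i-1} + p_{i-2}, q_i = a_i*q_{i-1} + q_{i-2} with p_{-2}=0, p_{-1}=1, q_{-2}=1, q_{-1}=0), until the denominator exceeds 10:
  i=0: a_0=2, p_0 = 2*1 + 0 = 2, q_0 = 2*0 + 1 = 1.
  i=1: a_1=1, p_1 = 1*2 + 1 = 3, q_1 = 1*1 + 0 = 1.
  i=2: a_2=7, p_2 = 7*3 + 2 = 23, q_2 = 7*1 + 1 = 8.
  i=3: a_3=1, p_3 = 1*23 + 3 = 26, q_3 = 1*8 + 1 = 9.
  i=4: a_4=3, p_4 = 3*26 + 23 = 101, q_4 = 3*9 + 8 = 35.
q_4 = 35 > 10, so the last convergent with denominator <= 10 is p_3/q_3 = 26/9.
The closest fraction with denominator <= 10 is either p_3/q_3 or the intermediate fraction (k*p_3 + p_2)/(k*q_3 + q_2) with the largest k >= 1 whose denominator stays <= 10; these approach x as k grows, and every other convergent or intermediate fraction in range is farther away.
Largest k: floor((10 - q_2)/q_3) = floor((10 - 8)/9) = 0.
Since k = 0, no intermediate fraction beyond p_3/q_3 has denominator <= 10, so the convergent 26/9 is the closest (its error is |430*9 - 26*149|/(149*9) = 4/1341).

26/9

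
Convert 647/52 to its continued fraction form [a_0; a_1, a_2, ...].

Run the Euclidean algorithm on 647 and 52; the successive quotients are the partial quotients a_0, a_1, ... (each step inverts the fractional part left over by the previous one):
  647 = 12*52 + 23, so a_0 = 12.
  52 = 2*23 + 6, so a_1 = 2.
  23 = 3*6 + 5, so a_2 = 3.
  6 = 1*5 + 1, so a_3 = 1.
  5 = 5*1 + 0, so a_4 = 5.
The remainder reaches 0 after 5 divisions, so the expansion has 5 partial quotients, read off in order.

[12; 2, 3, 1, 5]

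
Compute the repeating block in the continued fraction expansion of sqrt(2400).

[48; (1, 96)]

Write x_i = (sqrt(2400) + m_i)/d_i with (m_0, d_0) = (0, 1). a_0 = floor(sqrt(2400)) = 48, since 48^2 = 2304 <= 2400 < 2401 = 49^2.
Iterate m_{i+1} = d_i*a_i - m_i, d_{i+1} = (2400 - m_{i+1}^2)/d_i, a_{i+1} = floor((a_0 + m_{i+1})/d_{i+1}):
  m_1 = 1*48 - 0 = 48, d_1 = (2400 - 48^2)/1 = 96/1 = 96, a_1 = floor((48 + 48)/96) = 1.
  m_2 = 96*1 - 48 = 48, d_2 = (2400 - 48^2)/96 = 96/96 = 1, a_2 = floor((48 + 48)/1) = 96.
  m_3 = 1*96 - 48 = 48, d_3 = (2400 - 48^2)/1 = 96/1 = 96: (m_3, d_3) = (m_1, d_1) = (48, 96), so from here the quotients repeat a_1, a_2; the period length is 2.
Hence the expansion of sqrt(2400) is a_0 = 48 followed by the repeating block 1, 96 (period 2).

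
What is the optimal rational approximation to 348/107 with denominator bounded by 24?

13/4

Expand x = 348/107 as a continued fraction with the Euclidean algorithm:
  348 = 3*107 + 27, so a_0 = 3.
  107 = 3*27 + 26, so a_1 = 3.
  27 = 1*26 + 1, so a_2 = 1.
  26 = 26*1 + 0, so a_3 = 26.
so x = [3; 3, 1, 26].
Convergents (p_i = a_i*p_{i-1} + p_{i-2}, q_i = a_i*q_{i-1} + q_{i-2} with p_{-2}=0, p_{-1}=1, q_{-2}=1, q_{-1}=0), until the denominator exceeds 24:
  i=0: a_0=3, p_0 = 3*1 + 0 = 3, q_0 = 3*0 + 1 = 1.
  i=1: a_1=3, p_1 = 3*3 + 1 = 10, q_1 = 3*1 + 0 = 3.
  i=2: a_2=1, p_2 = 1*10 + 3 = 13, q_2 = 1*3 + 1 = 4.
  i=3: a_3=26, p_3 = 26*13 + 10 = 348, q_3 = 26*4 + 3 = 107.
q_3 = 107 > 24, so the last convergent with denominator <= 24 is p_2/q_2 = 13/4.
The closest fraction with denominator <= 24 is either p_2/q_2 or the intermediate fraction (k*p_2 + p_1)/(k*q_2 + q_1) with the largest k >= 1 whose denominator stays <= 24; these approach x as k grows, and every other convergent or intermediate fraction in range is farther away.
Largest k: floor((24 - q_1)/q_2) = floor((24 - 3)/4) = 5.
That gives (5*13 + 10)/(5*4 + 3) = 75/23.
Compare the errors: |x - 13/4| = |348*4 - 13*107|/(107*4) = 1/428, and |x - 75/23| = |348*23 - 75*107|/(107*23) = 21/2461.
Cross-multiplying, 1*2461 = 2461 < 8988 = 21*428, so 1/428 is smaller: the convergent 13/4 is closer to x than 75/23.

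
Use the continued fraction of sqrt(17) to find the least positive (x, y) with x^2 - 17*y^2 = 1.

First expand sqrt(17) as a continued fraction. With x_i = (sqrt(17) + m_i)/d_i and (m_0, d_0) = (0, 1): a_0 = floor(sqrt(17)) = 4, since 4^2 = 16 <= 17 < 25 = 5^2.
Iterate m_{i+1} = d_i*a_i - m_i, d_{i+1} = (17 - m_{i+1}^2)/d_i, a_{i+1} = floor((a_0 + m_{i+1})/d_{i+1}):
  m_1 = 1*4 - 0 = 4, d_1 = (17 - 4^2)/1 = 1/1 = 1, a_1 = floor((4 + 4)/1) = 8.
  m_2 = 1*8 - 4 = 4, d_2 = (17 - 4^2)/1 = 1/1 = 1: (m_2, d_2) = (m_1, d_1) = (4, 1), so from here the quotient a_1 repeats; the period length is 1.
So sqrt(17) = [4; (8)] with period length k = 1.
k is odd, so (p_{k-1}, q_{k-1}) only solves x^2 - 17y^2 = -1 and the fundamental solution of x^2 - 17y^2 = 1 is (p_{2k-1}, q_{2k-1}) = (p_1, q_1); compute convergents through index 1, running through the period twice.
Convergents (p_i = a_i*p_{i-1} + p_{i-2}, q_i = a_i*q_{i-1} + q_{i-2} with p_{-2}=0, p_{-1}=1, q_{-2}=1, q_{-1}=0):
  i=0: a_0=4, p_0 = 4*1 + 0 = 4, q_0 = 4*0 + 1 = 1.
  i=1: a_1=8, p_1 = 8*4 + 1 = 33, q_1 = 8*1 + 0 = 8.
Indeed p_0^2 - 17*q_0^2 = 16 - 17 = -1, not +1.
Check: 33^2 - 17*8^2 = 1089 - 1088 = 1, so (x, y) = (33, 8) solves the equation, and by the theorem it is the least positive solution.

(x, y) = (33, 8)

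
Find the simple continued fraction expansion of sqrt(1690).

[41; (9, 8, 9, 82)]

Write x_i = (sqrt(1690) + m_i)/d_i with (m_0, d_0) = (0, 1). a_0 = floor(sqrt(1690)) = 41, since 41^2 = 1681 <= 1690 < 1764 = 42^2.
Iterate m_{i+1} = d_i*a_i - m_i, d_{i+1} = (1690 - m_{i+1}^2)/d_i, a_{i+1} = floor((a_0 + m_{i+1})/d_{i+1}):
  m_1 = 1*41 - 0 = 41, d_1 = (1690 - 41^2)/1 = 9/1 = 9, a_1 = floor((41 + 41)/9) = 9.
  m_2 = 9*9 - 41 = 40, d_2 = (1690 - 40^2)/9 = 90/9 = 10, a_2 = floor((41 + 40)/10) = 8.
  m_3 = 10*8 - 40 = 40, d_3 = (1690 - 40^2)/10 = 90/10 = 9, a_3 = floor((41 + 40)/9) = 9.
  m_4 = 9*9 - 40 = 41, d_4 = (1690 - 41^2)/9 = 9/9 = 1, a_4 = floor((41 + 41)/1) = 82.
  m_5 = 1*82 - 41 = 41, d_5 = (1690 - 41^2)/1 = 9/1 = 9: (m_5, d_5) = (m_1, d_1) = (41, 9), so from here the quotients repeat a_1, ..., a_4; the period length is 4.
Hence the expansion of sqrt(1690) is a_0 = 41 followed by the repeating block 9, 8, 9, 82 (period 4).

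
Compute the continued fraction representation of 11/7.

Run the Euclidean algorithm on 11 and 7; the successive quotients are the partial quotients a_0, a_1, ... (each step inverts the fractional part left over by the previous one):
  11 = 1*7 + 4, so a_0 = 1.
  7 = 1*4 + 3, so a_1 = 1.
  4 = 1*3 + 1, so a_2 = 1.
  3 = 3*1 + 0, so a_3 = 3.
The remainder reaches 0 after 4 divisions, so the expansion has 4 partial quotients, read off in order.

[1; 1, 1, 3]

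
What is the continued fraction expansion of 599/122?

[4; 1, 10, 11]

Run the Euclidean algorithm on 599 and 122; the successive quotients are the partial quotients a_0, a_1, ... (each step inverts the fractional part left over by the previous one):
  599 = 4*122 + 111, so a_0 = 4.
  122 = 1*111 + 11, so a_1 = 1.
  111 = 10*11 + 1, so a_2 = 10.
  11 = 11*1 + 0, so a_3 = 11.
The remainder reaches 0 after 4 divisions, so the expansion has 4 partial quotients, read off in order.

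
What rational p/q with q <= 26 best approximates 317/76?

Expand x = 317/76 as a continued fraction with the Euclidean algorithm:
  317 = 4*76 + 13, so a_0 = 4.
  76 = 5*13 + 11, so a_1 = 5.
  13 = 1*11 + 2, so a_2 = 1.
  11 = 5*2 + 1, so a_3 = 5.
  2 = 2*1 + 0, so a_4 = 2.
so x = [4; 5, 1, 5, 2].
Convergents (p_i = a_i*p_{i-1} + p_{i-2}, q_i = a_i*q_{i-1} + q_{i-2} with p_{-2}=0, p_{-1}=1, q_{-2}=1, q_{-1}=0), until the denominator exceeds 26:
  i=0: a_0=4, p_0 = 4*1 + 0 = 4, q_0 = 4*0 + 1 = 1.
  i=1: a_1=5, p_1 = 5*4 + 1 = 21, q_1 = 5*1 + 0 = 5.
  i=2: a_2=1, p_2 = 1*21 + 4 = 25, q_2 = 1*5 + 1 = 6.
  i=3: a_3=5, p_3 = 5*25 + 21 = 146, q_3 = 5*6 + 5 = 35.
q_3 = 35 > 26, so the last convergent with denominator <= 26 is p_2/q_2 = 25/6.
The closest fraction with denominator <= 26 is either p_2/q_2 or the intermediate fraction (k*p_2 + p_1)/(k*q_2 + q_1) with the largest k >= 1 whose denominator stays <= 26; these approach x as k grows, and every other convergent or intermediate fraction in range is farther away.
Largest k: floor((26 - q_1)/q_2) = floor((26 - 5)/6) = 3.
That gives (3*25 + 21)/(3*6 + 5) = 96/23.
Compare the errors: |x - 25/6| = |317*6 - 25*76|/(76*6) = 2/456, and |x - 96/23| = |317*23 - 96*76|/(76*23) = 5/1748.
Cross-multiplying, 5*456 = 2280 < 3496 = 2*1748, so 5/1748 is smaller: the intermediate fraction 96/23 is closer to x than 25/6.

96/23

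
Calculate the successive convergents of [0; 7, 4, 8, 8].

0/1, 1/7, 4/29, 33/239, 268/1941

Using the convergent recurrence p_i = a_i*p_{i-1} + p_{i-2}, q_i = a_i*q_{i-1} + q_{i-2} with p_{-2}=0, p_{-1}=1, q_{-2}=1, q_{-1}=0:
  i=0: a_0=0, p_0 = 0*1 + 0 = 0, q_0 = 0*0 + 1 = 1.
  i=1: a_1=7, p_1 = 7*0 + 1 = 1, q_1 = 7*1 + 0 = 7.
  i=2: a_2=4, p_2 = 4*1 + 0 = 4, q_2 = 4*7 + 1 = 29.
  i=3: a_3=8, p_3 = 8*4 + 1 = 33, q_3 = 8*29 + 7 = 239.
  i=4: a_4=8, p_4 = 8*33 + 4 = 268, q_4 = 8*239 + 29 = 1941.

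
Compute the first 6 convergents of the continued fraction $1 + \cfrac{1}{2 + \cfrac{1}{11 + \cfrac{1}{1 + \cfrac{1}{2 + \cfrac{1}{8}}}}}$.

1/1, 3/2, 34/23, 37/25, 108/73, 901/609

Using the convergent recurrence p_i = a_i*p_{i-1} + p_{i-2}, q_i = a_i*q_{i-1} + q_{i-2} with p_{-2}=0, p_{-1}=1, q_{-2}=1, q_{-1}=0:
  i=0: a_0=1, p_0 = 1*1 + 0 = 1, q_0 = 1*0 + 1 = 1.
  i=1: a_1=2, p_1 = 2*1 + 1 = 3, q_1 = 2*1 + 0 = 2.
  i=2: a_2=11, p_2 = 11*3 + 1 = 34, q_2 = 11*2 + 1 = 23.
  i=3: a_3=1, p_3 = 1*34 + 3 = 37, q_3 = 1*23 + 2 = 25.
  i=4: a_4=2, p_4 = 2*37 + 34 = 108, q_4 = 2*25 + 23 = 73.
  i=5: a_5=8, p_5 = 8*108 + 37 = 901, q_5 = 8*73 + 25 = 609.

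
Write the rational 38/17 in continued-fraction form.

[2; 4, 4]

Run the Euclidean algorithm on 38 and 17; the successive quotients are the partial quotients a_0, a_1, ... (each step inverts the fractional part left over by the previous one):
  38 = 2*17 + 4, so a_0 = 2.
  17 = 4*4 + 1, so a_1 = 4.
  4 = 4*1 + 0, so a_2 = 4.
The remainder reaches 0 after 3 divisions, so the expansion has 3 partial quotients, read off in order.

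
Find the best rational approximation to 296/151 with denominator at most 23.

Expand x = 296/151 as a continued fraction with the Euclidean algorithm:
  296 = 1*151 + 145, so a_0 = 1.
  151 = 1*145 + 6, so a_1 = 1.
  145 = 24*6 + 1, so a_2 = 24.
  6 = 6*1 + 0, so a_3 = 6.
so x = [1; 1, 24, 6].
Convergents (p_i = a_i*p_{i-1} + p_{i-2}, q_i = a_i*q_{i-1} + q_{i-2} with p_{-2}=0, p_{-1}=1, q_{-2}=1, q_{-1}=0), until the denominator exceeds 23:
  i=0: a_0=1, p_0 = 1*1 + 0 = 1, q_0 = 1*0 + 1 = 1.
  i=1: a_1=1, p_1 = 1*1 + 1 = 2, q_1 = 1*1 + 0 = 1.
  i=2: a_2=24, p_2 = 24*2 + 1 = 49, q_2 = 24*1 + 1 = 25.
q_2 = 25 > 23, so the last convergent with denominator <= 23 is p_1/q_1 = 2/1.
The closest fraction with denominator <= 23 is either p_1/q_1 or the intermediate fraction (k*p_1 + p_0)/(k*q_1 + q_0) with the largest k >= 1 whose denominator stays <= 23; these approach x as k grows, and every other convergent or intermediate fraction in range is farther away.
Largest k: floor((23 - q_0)/q_1) = floor((23 - 1)/1) = 22.
That gives (22*2 + 1)/(22*1 + 1) = 45/23.
Compare the errors: |x - 2/1| = |296*1 - 2*151|/(151*1) = 6/151, and |x - 45/23| = |296*23 - 45*151|/(151*23) = 13/3473.
Cross-multiplying, 13*151 = 1963 < 20838 = 6*3473, so 13/3473 is smaller: the intermediate fraction 45/23 is closer to x than 2/1.

45/23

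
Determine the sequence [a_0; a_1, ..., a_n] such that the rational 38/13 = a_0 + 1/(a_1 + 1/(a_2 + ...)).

[2; 1, 12]

Run the Euclidean algorithm on 38 and 13; the successive quotients are the partial quotients a_0, a_1, ... (each step inverts the fractional part left over by the previous one):
  38 = 2*13 + 12, so a_0 = 2.
  13 = 1*12 + 1, so a_1 = 1.
  12 = 12*1 + 0, so a_2 = 12.
The remainder reaches 0 after 3 divisions, so the expansion has 3 partial quotients, read off in order.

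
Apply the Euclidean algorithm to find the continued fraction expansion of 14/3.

Run the Euclidean algorithm on 14 and 3; the successive quotients are the partial quotients a_0, a_1, ... (each step inverts the fractional part left over by the previous one):
  14 = 4*3 + 2, so a_0 = 4.
  3 = 1*2 + 1, so a_1 = 1.
  2 = 2*1 + 0, so a_2 = 2.
The remainder reaches 0 after 3 divisions, so the expansion has 3 partial quotients, read off in order.

[4; 1, 2]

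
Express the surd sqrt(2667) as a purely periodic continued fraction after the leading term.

Write x_i = (sqrt(2667) + m_i)/d_i with (m_0, d_0) = (0, 1). a_0 = floor(sqrt(2667)) = 51, since 51^2 = 2601 <= 2667 < 2704 = 52^2.
Iterate m_{i+1} = d_i*a_i - m_i, d_{i+1} = (2667 - m_{i+1}^2)/d_i, a_{i+1} = floor((a_0 + m_{i+1})/d_{i+1}):
  m_1 = 1*51 - 0 = 51, d_1 = (2667 - 51^2)/1 = 66/1 = 66, a_1 = floor((51 + 51)/66) = 1.
  m_2 = 66*1 - 51 = 15, d_2 = (2667 - 15^2)/66 = 2442/66 = 37, a_2 = floor((51 + 15)/37) = 1.
  m_3 = 37*1 - 15 = 22, d_3 = (2667 - 22^2)/37 = 2183/37 = 59, a_3 = floor((51 + 22)/59) = 1.
  m_4 = 59*1 - 22 = 37, d_4 = (2667 - 37^2)/59 = 1298/59 = 22, a_4 = floor((51 + 37)/22) = 4.
  m_5 = 22*4 - 37 = 51, d_5 = (2667 - 51^2)/22 = 66/22 = 3, a_5 = floor((51 + 51)/3) = 34.
  m_6 = 3*34 - 51 = 51, d_6 = (2667 - 51^2)/3 = 66/3 = 22, a_6 = floor((51 + 51)/22) = 4.
  m_7 = 22*4 - 51 = 37, d_7 = (2667 - 37^2)/22 = 1298/22 = 59, a_7 = floor((51 + 37)/59) = 1.
  m_8 = 59*1 - 37 = 22, d_8 = (2667 - 22^2)/59 = 2183/59 = 37, a_8 = floor((51 + 22)/37) = 1.
  m_9 = 37*1 - 22 = 15, d_9 = (2667 - 15^2)/37 = 2442/37 = 66, a_9 = floor((51 + 15)/66) = 1.
  m_10 = 66*1 - 15 = 51, d_10 = (2667 - 51^2)/66 = 66/66 = 1, a_10 = floor((51 + 51)/1) = 102.
  m_11 = 1*102 - 51 = 51, d_11 = (2667 - 51^2)/1 = 66/1 = 66: (m_11, d_11) = (m_1, d_1) = (51, 66), so from here the quotients repeat a_1, ..., a_10; the period length is 10.
Hence the expansion of sqrt(2667) is a_0 = 51 followed by the repeating block 1, 1, 1, 4, 34, 4, 1, 1, 1, 102 (period 10).

[51; (1, 1, 1, 4, 34, 4, 1, 1, 1, 102)]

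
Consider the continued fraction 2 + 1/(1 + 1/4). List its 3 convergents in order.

Using the convergent recurrence p_i = a_i*p_{i-1} + p_{i-2}, q_i = a_i*q_{i-1} + q_{i-2} with p_{-2}=0, p_{-1}=1, q_{-2}=1, q_{-1}=0:
  i=0: a_0=2, p_0 = 2*1 + 0 = 2, q_0 = 2*0 + 1 = 1.
  i=1: a_1=1, p_1 = 1*2 + 1 = 3, q_1 = 1*1 + 0 = 1.
  i=2: a_2=4, p_2 = 4*3 + 2 = 14, q_2 = 4*1 + 1 = 5.

2/1, 3/1, 14/5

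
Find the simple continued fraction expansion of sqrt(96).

[9; (1, 3, 1, 18)]

Write x_i = (sqrt(96) + m_i)/d_i with (m_0, d_0) = (0, 1). a_0 = floor(sqrt(96)) = 9, since 9^2 = 81 <= 96 < 100 = 10^2.
Iterate m_{i+1} = d_i*a_i - m_i, d_{i+1} = (96 - m_{i+1}^2)/d_i, a_{i+1} = floor((a_0 + m_{i+1})/d_{i+1}):
  m_1 = 1*9 - 0 = 9, d_1 = (96 - 9^2)/1 = 15/1 = 15, a_1 = floor((9 + 9)/15) = 1.
  m_2 = 15*1 - 9 = 6, d_2 = (96 - 6^2)/15 = 60/15 = 4, a_2 = floor((9 + 6)/4) = 3.
  m_3 = 4*3 - 6 = 6, d_3 = (96 - 6^2)/4 = 60/4 = 15, a_3 = floor((9 + 6)/15) = 1.
  m_4 = 15*1 - 6 = 9, d_4 = (96 - 9^2)/15 = 15/15 = 1, a_4 = floor((9 + 9)/1) = 18.
  m_5 = 1*18 - 9 = 9, d_5 = (96 - 9^2)/1 = 15/1 = 15: (m_5, d_5) = (m_1, d_1) = (9, 15), so from here the quotients repeat a_1, ..., a_4; the period length is 4.
Hence the expansion of sqrt(96) is a_0 = 9 followed by the repeating block 1, 3, 1, 18 (period 4).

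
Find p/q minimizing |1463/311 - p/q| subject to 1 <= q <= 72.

Expand x = 1463/311 as a continued fraction with the Euclidean algorithm:
  1463 = 4*311 + 219, so a_0 = 4.
  311 = 1*219 + 92, so a_1 = 1.
  219 = 2*92 + 35, so a_2 = 2.
  92 = 2*35 + 22, so a_3 = 2.
  35 = 1*22 + 13, so a_4 = 1.
  22 = 1*13 + 9, so a_5 = 1.
  13 = 1*9 + 4, so a_6 = 1.
  9 = 2*4 + 1, so a_7 = 2.
  4 = 4*1 + 0, so a_8 = 4.
so x = [4; 1, 2, 2, 1, 1, 1, 2, 4].
Convergents (p_i = a_i*p_{i-1} + p_{i-2}, q_i = a_i*q_{i-1} + q_{i-2} with p_{-2}=0, p_{-1}=1, q_{-2}=1, q_{-1}=0), until the denominator exceeds 72:
  i=0: a_0=4, p_0 = 4*1 + 0 = 4, q_0 = 4*0 + 1 = 1.
  i=1: a_1=1, p_1 = 1*4 + 1 = 5, q_1 = 1*1 + 0 = 1.
  i=2: a_2=2, p_2 = 2*5 + 4 = 14, q_2 = 2*1 + 1 = 3.
  i=3: a_3=2, p_3 = 2*14 + 5 = 33, q_3 = 2*3 + 1 = 7.
  i=4: a_4=1, p_4 = 1*33 + 14 = 47, q_4 = 1*7 + 3 = 10.
  i=5: a_5=1, p_5 = 1*47 + 33 = 80, q_5 = 1*10 + 7 = 17.
  i=6: a_6=1, p_6 = 1*80 + 47 = 127, q_6 = 1*17 + 10 = 27.
  i=7: a_7=2, p_7 = 2*127 + 80 = 334, q_7 = 2*27 + 17 = 71.
  i=8: a_8=4, p_8 = 4*334 + 127 = 1463, q_8 = 4*71 + 27 = 311.
q_8 = 311 > 72, so the last convergent with denominator <= 72 is p_7/q_7 = 334/71.
The closest fraction with denominator <= 72 is either p_7/q_7 or the intermediate fraction (k*p_7 + p_6)/(k*q_7 + q_6) with the largest k >= 1 whose denominator stays <= 72; these approach x as k grows, and every other convergent or intermediate fraction in range is farther away.
Largest k: floor((72 - q_6)/q_7) = floor((72 - 27)/71) = 0.
Since k = 0, no intermediate fraction beyond p_7/q_7 has denominator <= 72, so the convergent 334/71 is the closest (its error is |1463*71 - 334*311|/(311*71) = 1/22081).

334/71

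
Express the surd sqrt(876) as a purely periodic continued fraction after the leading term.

[29; (1, 1, 2, 14, 2, 1, 1, 58)]

Write x_i = (sqrt(876) + m_i)/d_i with (m_0, d_0) = (0, 1). a_0 = floor(sqrt(876)) = 29, since 29^2 = 841 <= 876 < 900 = 30^2.
Iterate m_{i+1} = d_i*a_i - m_i, d_{i+1} = (876 - m_{i+1}^2)/d_i, a_{i+1} = floor((a_0 + m_{i+1})/d_{i+1}):
  m_1 = 1*29 - 0 = 29, d_1 = (876 - 29^2)/1 = 35/1 = 35, a_1 = floor((29 + 29)/35) = 1.
  m_2 = 35*1 - 29 = 6, d_2 = (876 - 6^2)/35 = 840/35 = 24, a_2 = floor((29 + 6)/24) = 1.
  m_3 = 24*1 - 6 = 18, d_3 = (876 - 18^2)/24 = 552/24 = 23, a_3 = floor((29 + 18)/23) = 2.
  m_4 = 23*2 - 18 = 28, d_4 = (876 - 28^2)/23 = 92/23 = 4, a_4 = floor((29 + 28)/4) = 14.
  m_5 = 4*14 - 28 = 28, d_5 = (876 - 28^2)/4 = 92/4 = 23, a_5 = floor((29 + 28)/23) = 2.
  m_6 = 23*2 - 28 = 18, d_6 = (876 - 18^2)/23 = 552/23 = 24, a_6 = floor((29 + 18)/24) = 1.
  m_7 = 24*1 - 18 = 6, d_7 = (876 - 6^2)/24 = 840/24 = 35, a_7 = floor((29 + 6)/35) = 1.
  m_8 = 35*1 - 6 = 29, d_8 = (876 - 29^2)/35 = 35/35 = 1, a_8 = floor((29 + 29)/1) = 58.
  m_9 = 1*58 - 29 = 29, d_9 = (876 - 29^2)/1 = 35/1 = 35: (m_9, d_9) = (m_1, d_1) = (29, 35), so from here the quotients repeat a_1, ..., a_8; the period length is 8.
Hence the expansion of sqrt(876) is a_0 = 29 followed by the repeating block 1, 1, 2, 14, 2, 1, 1, 58 (period 8).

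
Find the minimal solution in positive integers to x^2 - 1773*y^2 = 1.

(x, y) = (308897, 7336)

First expand sqrt(1773) as a continued fraction. With x_i = (sqrt(1773) + m_i)/d_i and (m_0, d_0) = (0, 1): a_0 = floor(sqrt(1773)) = 42, since 42^2 = 1764 <= 1773 < 1849 = 43^2.
Iterate m_{i+1} = d_i*a_i - m_i, d_{i+1} = (1773 - m_{i+1}^2)/d_i, a_{i+1} = floor((a_0 + m_{i+1})/d_{i+1}):
  m_1 = 1*42 - 0 = 42, d_1 = (1773 - 42^2)/1 = 9/1 = 9, a_1 = floor((42 + 42)/9) = 9.
  m_2 = 9*9 - 42 = 39, d_2 = (1773 - 39^2)/9 = 252/9 = 28, a_2 = floor((42 + 39)/28) = 2.
  m_3 = 28*2 - 39 = 17, d_3 = (1773 - 17^2)/28 = 1484/28 = 53, a_3 = floor((42 + 17)/53) = 1.
  m_4 = 53*1 - 17 = 36, d_4 = (1773 - 36^2)/53 = 477/53 = 9, a_4 = floor((42 + 36)/9) = 8.
  m_5 = 9*8 - 36 = 36, d_5 = (1773 - 36^2)/9 = 477/9 = 53, a_5 = floor((42 + 36)/53) = 1.
  m_6 = 53*1 - 36 = 17, d_6 = (1773 - 17^2)/53 = 1484/53 = 28, a_6 = floor((42 + 17)/28) = 2.
  m_7 = 28*2 - 17 = 39, d_7 = (1773 - 39^2)/28 = 252/28 = 9, a_7 = floor((42 + 39)/9) = 9.
  m_8 = 9*9 - 39 = 42, d_8 = (1773 - 42^2)/9 = 9/9 = 1, a_8 = floor((42 + 42)/1) = 84.
  m_9 = 1*84 - 42 = 42, d_9 = (1773 - 42^2)/1 = 9/1 = 9: (m_9, d_9) = (m_1, d_1) = (42, 9), so from here the quotients repeat a_1, ..., a_8; the period length is 8.
So sqrt(1773) = [42; (9, 2, 1, 8, 1, 2, 9, 84)] with period length k = 8.
k is even, so the fundamental solution of x^2 - 1773y^2 = 1 is (p_{k-1}, q_{k-1}) = (p_7, q_7); compute convergents through index 7.
Convergents (p_i = a_i*p_{i-1} + p_{i-2}, q_i = a_i*q_{i-1} + q_{i-2} with p_{-2}=0, p_{-1}=1, q_{-2}=1, q_{-1}=0):
  i=0: a_0=42, p_0 = 42*1 + 0 = 42, q_0 = 42*0 + 1 = 1.
  i=1: a_1=9, p_1 = 9*42 + 1 = 379, q_1 = 9*1 + 0 = 9.
  i=2: a_2=2, p_2 = 2*379 + 42 = 800, q_2 = 2*9 + 1 = 19.
  i=3: a_3=1, p_3 = 1*800 + 379 = 1179, q_3 = 1*19 + 9 = 28.
  i=4: a_4=8, p_4 = 8*1179 + 800 = 10232, q_4 = 8*28 + 19 = 243.
  i=5: a_5=1, p_5 = 1*10232 + 1179 = 11411, q_5 = 1*243 + 28 = 271.
  i=6: a_6=2, p_6 = 2*11411 + 10232 = 33054, q_6 = 2*271 + 243 = 785.
  i=7: a_7=9, p_7 = 9*33054 + 11411 = 308897, q_7 = 9*785 + 271 = 7336.
Check: 308897^2 - 1773*7336^2 = 95417356609 - 95417356608 = 1, so (x, y) = (308897, 7336) solves the equation, and by the theorem it is the least positive solution.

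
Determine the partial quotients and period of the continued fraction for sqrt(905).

Write x_i = (sqrt(905) + m_i)/d_i with (m_0, d_0) = (0, 1). a_0 = floor(sqrt(905)) = 30, since 30^2 = 900 <= 905 < 961 = 31^2.
Iterate m_{i+1} = d_i*a_i - m_i, d_{i+1} = (905 - m_{i+1}^2)/d_i, a_{i+1} = floor((a_0 + m_{i+1})/d_{i+1}):
  m_1 = 1*30 - 0 = 30, d_1 = (905 - 30^2)/1 = 5/1 = 5, a_1 = floor((30 + 30)/5) = 12.
  m_2 = 5*12 - 30 = 30, d_2 = (905 - 30^2)/5 = 5/5 = 1, a_2 = floor((30 + 30)/1) = 60.
  m_3 = 1*60 - 30 = 30, d_3 = (905 - 30^2)/1 = 5/1 = 5: (m_3, d_3) = (m_1, d_1) = (30, 5), so from here the quotients repeat a_1, a_2; the period length is 2.
Hence the expansion of sqrt(905) is a_0 = 30 followed by the repeating block 12, 60 (period 2).

[30; (12, 60)]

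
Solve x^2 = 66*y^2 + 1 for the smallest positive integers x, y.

First expand sqrt(66) as a continued fraction. With x_i = (sqrt(66) + m_i)/d_i and (m_0, d_0) = (0, 1): a_0 = floor(sqrt(66)) = 8, since 8^2 = 64 <= 66 < 81 = 9^2.
Iterate m_{i+1} = d_i*a_i - m_i, d_{i+1} = (66 - m_{i+1}^2)/d_i, a_{i+1} = floor((a_0 + m_{i+1})/d_{i+1}):
  m_1 = 1*8 - 0 = 8, d_1 = (66 - 8^2)/1 = 2/1 = 2, a_1 = floor((8 + 8)/2) = 8.
  m_2 = 2*8 - 8 = 8, d_2 = (66 - 8^2)/2 = 2/2 = 1, a_2 = floor((8 + 8)/1) = 16.
  m_3 = 1*16 - 8 = 8, d_3 = (66 - 8^2)/1 = 2/1 = 2: (m_3, d_3) = (m_1, d_1) = (8, 2), so from here the quotients repeat a_1, a_2; the period length is 2.
So sqrt(66) = [8; (8, 16)] with period length k = 2.
k is even, so the fundamental solution of x^2 - 66y^2 = 1 is (p_{k-1}, q_{k-1}) = (p_1, q_1); compute convergents through index 1.
Convergents (p_i = a_i*p_{i-1} + p_{i-2}, q_i = a_i*q_{i-1} + q_{i-2} with p_{-2}=0, p_{-1}=1, q_{-2}=1, q_{-1}=0):
  i=0: a_0=8, p_0 = 8*1 + 0 = 8, q_0 = 8*0 + 1 = 1.
  i=1: a_1=8, p_1 = 8*8 + 1 = 65, q_1 = 8*1 + 0 = 8.
Check: 65^2 - 66*8^2 = 4225 - 4224 = 1, so (x, y) = (65, 8) solves the equation, and by the theorem it is the least positive solution.

(x, y) = (65, 8)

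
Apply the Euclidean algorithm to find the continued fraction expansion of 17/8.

[2; 8]

Run the Euclidean algorithm on 17 and 8; the successive quotients are the partial quotients a_0, a_1, ... (each step inverts the fractional part left over by the previous one):
  17 = 2*8 + 1, so a_0 = 2.
  8 = 8*1 + 0, so a_1 = 8.
The remainder reaches 0 after 2 divisions, so the expansion has 2 partial quotients, read off in order.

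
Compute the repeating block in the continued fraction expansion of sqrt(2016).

[44; (1, 8, 1, 88)]

Write x_i = (sqrt(2016) + m_i)/d_i with (m_0, d_0) = (0, 1). a_0 = floor(sqrt(2016)) = 44, since 44^2 = 1936 <= 2016 < 2025 = 45^2.
Iterate m_{i+1} = d_i*a_i - m_i, d_{i+1} = (2016 - m_{i+1}^2)/d_i, a_{i+1} = floor((a_0 + m_{i+1})/d_{i+1}):
  m_1 = 1*44 - 0 = 44, d_1 = (2016 - 44^2)/1 = 80/1 = 80, a_1 = floor((44 + 44)/80) = 1.
  m_2 = 80*1 - 44 = 36, d_2 = (2016 - 36^2)/80 = 720/80 = 9, a_2 = floor((44 + 36)/9) = 8.
  m_3 = 9*8 - 36 = 36, d_3 = (2016 - 36^2)/9 = 720/9 = 80, a_3 = floor((44 + 36)/80) = 1.
  m_4 = 80*1 - 36 = 44, d_4 = (2016 - 44^2)/80 = 80/80 = 1, a_4 = floor((44 + 44)/1) = 88.
  m_5 = 1*88 - 44 = 44, d_5 = (2016 - 44^2)/1 = 80/1 = 80: (m_5, d_5) = (m_1, d_1) = (44, 80), so from here the quotients repeat a_1, ..., a_4; the period length is 4.
Hence the expansion of sqrt(2016) is a_0 = 44 followed by the repeating block 1, 8, 1, 88 (period 4).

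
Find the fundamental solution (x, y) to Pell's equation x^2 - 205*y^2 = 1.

First expand sqrt(205) as a continued fraction. With x_i = (sqrt(205) + m_i)/d_i and (m_0, d_0) = (0, 1): a_0 = floor(sqrt(205)) = 14, since 14^2 = 196 <= 205 < 225 = 15^2.
Iterate m_{i+1} = d_i*a_i - m_i, d_{i+1} = (205 - m_{i+1}^2)/d_i, a_{i+1} = floor((a_0 + m_{i+1})/d_{i+1}):
  m_1 = 1*14 - 0 = 14, d_1 = (205 - 14^2)/1 = 9/1 = 9, a_1 = floor((14 + 14)/9) = 3.
  m_2 = 9*3 - 14 = 13, d_2 = (205 - 13^2)/9 = 36/9 = 4, a_2 = floor((14 + 13)/4) = 6.
  m_3 = 4*6 - 13 = 11, d_3 = (205 - 11^2)/4 = 84/4 = 21, a_3 = floor((14 + 11)/21) = 1.
  m_4 = 21*1 - 11 = 10, d_4 = (205 - 10^2)/21 = 105/21 = 5, a_4 = floor((14 + 10)/5) = 4.
  m_5 = 5*4 - 10 = 10, d_5 = (205 - 10^2)/5 = 105/5 = 21, a_5 = floor((14 + 10)/21) = 1.
  m_6 = 21*1 - 10 = 11, d_6 = (205 - 11^2)/21 = 84/21 = 4, a_6 = floor((14 + 11)/4) = 6.
  m_7 = 4*6 - 11 = 13, d_7 = (205 - 13^2)/4 = 36/4 = 9, a_7 = floor((14 + 13)/9) = 3.
  m_8 = 9*3 - 13 = 14, d_8 = (205 - 14^2)/9 = 9/9 = 1, a_8 = floor((14 + 14)/1) = 28.
  m_9 = 1*28 - 14 = 14, d_9 = (205 - 14^2)/1 = 9/1 = 9: (m_9, d_9) = (m_1, d_1) = (14, 9), so from here the quotients repeat a_1, ..., a_8; the period length is 8.
So sqrt(205) = [14; (3, 6, 1, 4, 1, 6, 3, 28)] with period length k = 8.
k is even, so the fundamental solution of x^2 - 205y^2 = 1 is (p_{k-1}, q_{k-1}) = (p_7, q_7); compute convergents through index 7.
Convergents (p_i = a_i*p_{i-1} + p_{i-2}, q_i = a_i*q_{i-1} + q_{i-2} with p_{-2}=0, p_{-1}=1, q_{-2}=1, q_{-1}=0):
  i=0: a_0=14, p_0 = 14*1 + 0 = 14, q_0 = 14*0 + 1 = 1.
  i=1: a_1=3, p_1 = 3*14 + 1 = 43, q_1 = 3*1 + 0 = 3.
  i=2: a_2=6, p_2 = 6*43 + 14 = 272, q_2 = 6*3 + 1 = 19.
  i=3: a_3=1, p_3 = 1*272 + 43 = 315, q_3 = 1*19 + 3 = 22.
  i=4: a_4=4, p_4 = 4*315 + 272 = 1532, q_4 = 4*22 + 19 = 107.
  i=5: a_5=1, p_5 = 1*1532 + 315 = 1847, q_5 = 1*107 + 22 = 129.
  i=6: a_6=6, p_6 = 6*1847 + 1532 = 12614, q_6 = 6*129 + 107 = 881.
  i=7: a_7=3, p_7 = 3*12614 + 1847 = 39689, q_7 = 3*881 + 129 = 2772.
Check: 39689^2 - 205*2772^2 = 1575216721 - 1575216720 = 1, so (x, y) = (39689, 2772) solves the equation, and by the theorem it is the least positive solution.

(x, y) = (39689, 2772)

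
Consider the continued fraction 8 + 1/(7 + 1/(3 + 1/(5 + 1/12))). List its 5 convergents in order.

8/1, 57/7, 179/22, 952/117, 11603/1426

Using the convergent recurrence p_i = a_i*p_{i-1} + p_{i-2}, q_i = a_i*q_{i-1} + q_{i-2} with p_{-2}=0, p_{-1}=1, q_{-2}=1, q_{-1}=0:
  i=0: a_0=8, p_0 = 8*1 + 0 = 8, q_0 = 8*0 + 1 = 1.
  i=1: a_1=7, p_1 = 7*8 + 1 = 57, q_1 = 7*1 + 0 = 7.
  i=2: a_2=3, p_2 = 3*57 + 8 = 179, q_2 = 3*7 + 1 = 22.
  i=3: a_3=5, p_3 = 5*179 + 57 = 952, q_3 = 5*22 + 7 = 117.
  i=4: a_4=12, p_4 = 12*952 + 179 = 11603, q_4 = 12*117 + 22 = 1426.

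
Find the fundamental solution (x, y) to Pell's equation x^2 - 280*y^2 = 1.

(x, y) = (251, 15)

First expand sqrt(280) as a continued fraction. With x_i = (sqrt(280) + m_i)/d_i and (m_0, d_0) = (0, 1): a_0 = floor(sqrt(280)) = 16, since 16^2 = 256 <= 280 < 289 = 17^2.
Iterate m_{i+1} = d_i*a_i - m_i, d_{i+1} = (280 - m_{i+1}^2)/d_i, a_{i+1} = floor((a_0 + m_{i+1})/d_{i+1}):
  m_1 = 1*16 - 0 = 16, d_1 = (280 - 16^2)/1 = 24/1 = 24, a_1 = floor((16 + 16)/24) = 1.
  m_2 = 24*1 - 16 = 8, d_2 = (280 - 8^2)/24 = 216/24 = 9, a_2 = floor((16 + 8)/9) = 2.
  m_3 = 9*2 - 8 = 10, d_3 = (280 - 10^2)/9 = 180/9 = 20, a_3 = floor((16 + 10)/20) = 1.
  m_4 = 20*1 - 10 = 10, d_4 = (280 - 10^2)/20 = 180/20 = 9, a_4 = floor((16 + 10)/9) = 2.
  m_5 = 9*2 - 10 = 8, d_5 = (280 - 8^2)/9 = 216/9 = 24, a_5 = floor((16 + 8)/24) = 1.
  m_6 = 24*1 - 8 = 16, d_6 = (280 - 16^2)/24 = 24/24 = 1, a_6 = floor((16 + 16)/1) = 32.
  m_7 = 1*32 - 16 = 16, d_7 = (280 - 16^2)/1 = 24/1 = 24: (m_7, d_7) = (m_1, d_1) = (16, 24), so from here the quotients repeat a_1, ..., a_6; the period length is 6.
So sqrt(280) = [16; (1, 2, 1, 2, 1, 32)] with period length k = 6.
k is even, so the fundamental solution of x^2 - 280y^2 = 1 is (p_{k-1}, q_{k-1}) = (p_5, q_5); compute convergents through index 5.
Convergents (p_i = a_i*p_{i-1} + p_{i-2}, q_i = a_i*q_{i-1} + q_{i-2} with p_{-2}=0, p_{-1}=1, q_{-2}=1, q_{-1}=0):
  i=0: a_0=16, p_0 = 16*1 + 0 = 16, q_0 = 16*0 + 1 = 1.
  i=1: a_1=1, p_1 = 1*16 + 1 = 17, q_1 = 1*1 + 0 = 1.
  i=2: a_2=2, p_2 = 2*17 + 16 = 50, q_2 = 2*1 + 1 = 3.
  i=3: a_3=1, p_3 = 1*50 + 17 = 67, q_3 = 1*3 + 1 = 4.
  i=4: a_4=2, p_4 = 2*67 + 50 = 184, q_4 = 2*4 + 3 = 11.
  i=5: a_5=1, p_5 = 1*184 + 67 = 251, q_5 = 1*11 + 4 = 15.
Check: 251^2 - 280*15^2 = 63001 - 63000 = 1, so (x, y) = (251, 15) solves the equation, and by the theorem it is the least positive solution.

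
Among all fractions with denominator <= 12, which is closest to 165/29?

Expand x = 165/29 as a continued fraction with the Euclidean algorithm:
  165 = 5*29 + 20, so a_0 = 5.
  29 = 1*20 + 9, so a_1 = 1.
  20 = 2*9 + 2, so a_2 = 2.
  9 = 4*2 + 1, so a_3 = 4.
  2 = 2*1 + 0, so a_4 = 2.
so x = [5; 1, 2, 4, 2].
Convergents (p_i = a_i*p_{i-1} + p_{i-2}, q_i = a_i*q_{i-1} + q_{i-2} with p_{-2}=0, p_{-1}=1, q_{-2}=1, q_{-1}=0), until the denominator exceeds 12:
  i=0: a_0=5, p_0 = 5*1 + 0 = 5, q_0 = 5*0 + 1 = 1.
  i=1: a_1=1, p_1 = 1*5 + 1 = 6, q_1 = 1*1 + 0 = 1.
  i=2: a_2=2, p_2 = 2*6 + 5 = 17, q_2 = 2*1 + 1 = 3.
  i=3: a_3=4, p_3 = 4*17 + 6 = 74, q_3 = 4*3 + 1 = 13.
q_3 = 13 > 12, so the last convergent with denominator <= 12 is p_2/q_2 = 17/3.
The closest fraction with denominator <= 12 is either p_2/q_2 or the intermediate fraction (k*p_2 + p_1)/(k*q_2 + q_1) with the largest k >= 1 whose denominator stays <= 12; these approach x as k grows, and every other convergent or intermediate fraction in range is farther away.
Largest k: floor((12 - q_1)/q_2) = floor((12 - 1)/3) = 3.
That gives (3*17 + 6)/(3*3 + 1) = 57/10.
Compare the errors: |x - 17/3| = |165*3 - 17*29|/(29*3) = 2/87, and |x - 57/10| = |165*10 - 57*29|/(29*10) = 3/290.
Cross-multiplying, 3*87 = 261 < 580 = 2*290, so 3/290 is smaller: the intermediate fraction 57/10 is closer to x than 17/3.

57/10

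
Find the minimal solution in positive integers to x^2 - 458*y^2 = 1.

First expand sqrt(458) as a continued fraction. With x_i = (sqrt(458) + m_i)/d_i and (m_0, d_0) = (0, 1): a_0 = floor(sqrt(458)) = 21, since 21^2 = 441 <= 458 < 484 = 22^2.
Iterate m_{i+1} = d_i*a_i - m_i, d_{i+1} = (458 - m_{i+1}^2)/d_i, a_{i+1} = floor((a_0 + m_{i+1})/d_{i+1}):
  m_1 = 1*21 - 0 = 21, d_1 = (458 - 21^2)/1 = 17/1 = 17, a_1 = floor((21 + 21)/17) = 2.
  m_2 = 17*2 - 21 = 13, d_2 = (458 - 13^2)/17 = 289/17 = 17, a_2 = floor((21 + 13)/17) = 2.
  m_3 = 17*2 - 13 = 21, d_3 = (458 - 21^2)/17 = 17/17 = 1, a_3 = floor((21 + 21)/1) = 42.
  m_4 = 1*42 - 21 = 21, d_4 = (458 - 21^2)/1 = 17/1 = 17: (m_4, d_4) = (m_1, d_1) = (21, 17), so from here the quotients repeat a_1, ..., a_3; the period length is 3.
So sqrt(458) = [21; (2, 2, 42)] with period length k = 3.
k is odd, so (p_{k-1}, q_{k-1}) only solves x^2 - 458y^2 = -1 and the fundamental solution of x^2 - 458y^2 = 1 is (p_{2k-1}, q_{2k-1}) = (p_5, q_5); compute convergents through index 5, running through the period twice.
Convergents (p_i = a_i*p_{i-1} + p_{i-2}, q_i = a_i*q_{i-1} + q_{i-2} with p_{-2}=0, p_{-1}=1, q_{-2}=1, q_{-1}=0):
  i=0: a_0=21, p_0 = 21*1 + 0 = 21, q_0 = 21*0 + 1 = 1.
  i=1: a_1=2, p_1 = 2*21 + 1 = 43, q_1 = 2*1 + 0 = 2.
  i=2: a_2=2, p_2 = 2*43 + 21 = 107, q_2 = 2*2 + 1 = 5.
  i=3: a_3=42, p_3 = 42*107 + 43 = 4537, q_3 = 42*5 + 2 = 212.
  i=4: a_4=2, p_4 = 2*4537 + 107 = 9181, q_4 = 2*212 + 5 = 429.
  i=5: a_5=2, p_5 = 2*9181 + 4537 = 22899, q_5 = 2*429 + 212 = 1070.
Indeed p_2^2 - 458*q_2^2 = 11449 - 11450 = -1, not +1.
Check: 22899^2 - 458*1070^2 = 524364201 - 524364200 = 1, so (x, y) = (22899, 1070) solves the equation, and by the theorem it is the least positive solution.

(x, y) = (22899, 1070)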